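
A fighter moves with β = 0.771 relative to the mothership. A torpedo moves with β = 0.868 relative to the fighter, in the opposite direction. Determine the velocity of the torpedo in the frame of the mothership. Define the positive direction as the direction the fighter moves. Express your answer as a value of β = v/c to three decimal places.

With v = 0.771 and u' = -0.868 (in units of c),
u = (u' + v)/(1 + u'v/c²):
u = (-0.868 + 0.771) / (1 + (-0.868)·0.771) = -0.0970/0.3308 = -0.2933

β = -0.293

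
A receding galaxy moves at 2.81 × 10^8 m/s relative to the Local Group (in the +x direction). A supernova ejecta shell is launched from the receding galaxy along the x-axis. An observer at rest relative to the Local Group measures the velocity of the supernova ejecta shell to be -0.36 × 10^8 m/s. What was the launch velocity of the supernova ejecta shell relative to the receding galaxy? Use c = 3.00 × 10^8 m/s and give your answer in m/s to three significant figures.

v = 0.937c, u = -0.120c.
Invert the composition law: u' = (u − v)/(1 − uv/c²).
u' = (-0.120 − 0.937) / (1 − (-0.120)(0.937)) = -1.0567/1.1124 = -0.9499.
u' = -0.9499 × 3.00 × 10^8 m/s.

-2.85 × 10^8 m/s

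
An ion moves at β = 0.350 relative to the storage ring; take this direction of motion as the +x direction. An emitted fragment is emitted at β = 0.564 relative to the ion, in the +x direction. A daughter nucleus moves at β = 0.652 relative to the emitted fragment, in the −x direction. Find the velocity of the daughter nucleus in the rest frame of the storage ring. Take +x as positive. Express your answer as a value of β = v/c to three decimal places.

Apply u = (u' + v)/(1 + u'v/c²) successively, working outward toward the storage ring.
Start: velocity of the ion relative to the storage ring = 0.3500c.
Compose with the emitted fragment (u' = 0.564 in the ion frame): u_1 = (0.564 + 0.350) / (1 + 0.564·0.350) = 0.9140/1.1974 = 0.7633.
Compose with the daughter nucleus (u' = -0.652 in the emitted fragment frame): u_2 = (-0.652 + 0.763) / (1 + (-0.652)·0.763) = 0.1113/0.5023 = 0.2216.

β = +0.222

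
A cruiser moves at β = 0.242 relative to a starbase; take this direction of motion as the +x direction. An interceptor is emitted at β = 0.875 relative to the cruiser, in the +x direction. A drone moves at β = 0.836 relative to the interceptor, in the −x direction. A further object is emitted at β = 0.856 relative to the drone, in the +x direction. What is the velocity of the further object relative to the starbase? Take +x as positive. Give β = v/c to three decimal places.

Apply u = (u' + v)/(1 + u'v/c²) successively, working outward toward the starbase.
Start: velocity of the cruiser relative to the starbase = 0.2420c.
Compose with the interceptor (u' = 0.875 in the cruiser frame): u_1 = (0.875 + 0.242) / (1 + 0.875·0.242) = 1.1170/1.2118 = 0.9218.
Compose with the drone (u' = -0.836 in the interceptor frame): u_2 = (-0.836 + 0.922) / (1 + (-0.836)·0.922) = 0.0858/0.2294 = 0.3741.
Compose with the further object (u' = 0.856 in the drone frame): u_3 = (0.856 + 0.374) / (1 + 0.856·0.374) = 1.2301/1.3202 = 0.9317.

β = +0.932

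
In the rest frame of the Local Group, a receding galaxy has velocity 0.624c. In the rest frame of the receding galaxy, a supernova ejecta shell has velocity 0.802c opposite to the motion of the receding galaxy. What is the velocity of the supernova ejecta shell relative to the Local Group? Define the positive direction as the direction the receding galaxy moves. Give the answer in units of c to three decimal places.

-0.356c

With v = 0.624 and u' = -0.802 (in units of c),
u = (u' + v)/(1 + u'v/c²):
u = (-0.802 + 0.624) / (1 + (-0.802)·0.624) = -0.1780/0.4996 = -0.3563
(Galilean addition would give -0.178c.)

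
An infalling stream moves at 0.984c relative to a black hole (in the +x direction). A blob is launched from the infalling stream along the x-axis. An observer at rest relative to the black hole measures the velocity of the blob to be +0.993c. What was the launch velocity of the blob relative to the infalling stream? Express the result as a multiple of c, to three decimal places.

+0.393c

Invert the composition law: u' = (u − v)/(1 − uv/c²).
u' = (0.993 − 0.984) / (1 − (0.993)(0.984)) = 0.0090/0.0229 = 0.3932.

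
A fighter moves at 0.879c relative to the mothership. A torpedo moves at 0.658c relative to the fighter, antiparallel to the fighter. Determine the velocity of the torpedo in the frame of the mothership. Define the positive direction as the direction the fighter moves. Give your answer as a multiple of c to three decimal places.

With v = 0.879 and u' = -0.658 (in units of c),
u = (u' + v)/(1 + u'v/c²):
u = (-0.658 + 0.879) / (1 + (-0.658)·0.879) = 0.2210/0.4216 = 0.5242
(Galilean addition would give +0.221c.)

+0.524c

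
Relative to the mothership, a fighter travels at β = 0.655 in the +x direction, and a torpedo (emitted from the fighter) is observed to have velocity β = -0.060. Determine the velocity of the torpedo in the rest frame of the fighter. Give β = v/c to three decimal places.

β = -0.688

Invert the composition law: u' = (u − v)/(1 − uv/c²).
u' = (-0.060 − 0.655) / (1 − (-0.060)(0.655)) = -0.7150/1.0393 = -0.6880.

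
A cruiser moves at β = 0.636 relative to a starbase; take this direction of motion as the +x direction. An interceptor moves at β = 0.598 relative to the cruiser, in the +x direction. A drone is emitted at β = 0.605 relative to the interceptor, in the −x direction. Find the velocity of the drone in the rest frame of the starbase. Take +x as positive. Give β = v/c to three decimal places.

β = +0.629

Apply u = (u' + v)/(1 + u'v/c²) successively, working outward toward the starbase.
Start: velocity of the cruiser relative to the starbase = 0.6360c.
Compose with the interceptor (u' = 0.598 in the cruiser frame): u_1 = (0.598 + 0.636) / (1 + 0.598·0.636) = 1.2340/1.3803 = 0.8940.
Compose with the drone (u' = -0.605 in the interceptor frame): u_2 = (-0.605 + 0.894) / (1 + (-0.605)·0.894) = 0.2890/0.4591 = 0.6294.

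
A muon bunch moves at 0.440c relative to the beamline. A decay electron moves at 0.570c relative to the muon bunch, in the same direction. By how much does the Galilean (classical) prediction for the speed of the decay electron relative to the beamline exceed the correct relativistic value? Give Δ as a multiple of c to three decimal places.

Galilean: u_cl = 0.570 + 0.440 = 1.0100.
Relativistic: u_rel = (0.570 + 0.440) / (1 + 0.570·0.440) = 1.0100/1.2508 = 0.8075.
Δ = 1.0100 − 0.8075 = 0.2025.
(The classical prediction exceeds c; the relativistic result does not.)

Δ = 0.203c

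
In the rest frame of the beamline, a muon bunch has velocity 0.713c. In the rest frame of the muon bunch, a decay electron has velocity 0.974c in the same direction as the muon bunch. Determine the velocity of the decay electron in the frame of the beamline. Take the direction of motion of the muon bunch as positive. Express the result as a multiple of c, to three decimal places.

With v = 0.713 and u' = 0.974 (in units of c),
u = (u' + v)/(1 + u'v/c²):
u = (0.974 + 0.713) / (1 + 0.974·0.713) = 1.6870/1.6945 = 0.9956

0.996c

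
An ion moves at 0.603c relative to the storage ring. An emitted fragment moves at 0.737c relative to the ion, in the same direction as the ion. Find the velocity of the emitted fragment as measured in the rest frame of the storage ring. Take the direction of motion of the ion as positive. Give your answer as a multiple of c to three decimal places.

With v = 0.603 and u' = 0.737 (in units of c),
u = (u' + v)/(1 + u'v/c²):
u = (0.737 + 0.603) / (1 + 0.737·0.603) = 1.3400/1.4444 = 0.9277
(Galilean addition would give +1.340c, exceeding c.)

0.928c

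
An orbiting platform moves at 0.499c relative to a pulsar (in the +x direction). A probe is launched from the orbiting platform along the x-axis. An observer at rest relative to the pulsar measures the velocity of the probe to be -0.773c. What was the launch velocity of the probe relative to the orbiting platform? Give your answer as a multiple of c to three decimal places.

-0.918c

Invert the composition law: u' = (u − v)/(1 − uv/c²).
u' = (-0.773 − 0.499) / (1 − (-0.773)(0.499)) = -1.2720/1.3857 = -0.9179.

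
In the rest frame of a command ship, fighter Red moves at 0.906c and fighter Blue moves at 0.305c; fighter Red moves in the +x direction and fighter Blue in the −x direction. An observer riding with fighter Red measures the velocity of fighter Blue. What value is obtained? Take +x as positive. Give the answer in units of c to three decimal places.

β_A = 0.906, β_B = -0.305.
Transform to A's frame with the inverse velocity-addition law: u' = (u − v)/(1 − uv/c²), taking u = β_B and v = β_A.
u' = (-0.305 − 0.906) / (1 − (0.906)(-0.305)) = -1.2110/1.2763 = -0.9488.

-0.949c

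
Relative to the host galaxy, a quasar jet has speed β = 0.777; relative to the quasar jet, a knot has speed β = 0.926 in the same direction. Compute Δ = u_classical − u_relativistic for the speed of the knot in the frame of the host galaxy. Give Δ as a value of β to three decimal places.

Galilean: u_cl = 0.926 + 0.777 = 1.7030.
Relativistic: u_rel = (0.926 + 0.777) / (1 + 0.926·0.777) = 1.7030/1.7195 = 0.9904.
Δ = 1.7030 − 0.9904 = 0.7126.
(The classical prediction exceeds c; the relativistic result does not.)

Δ = 0.713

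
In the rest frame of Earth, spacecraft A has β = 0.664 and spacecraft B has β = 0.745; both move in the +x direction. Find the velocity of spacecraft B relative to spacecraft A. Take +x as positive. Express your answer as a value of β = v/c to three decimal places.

β = +0.160

β_A = 0.664, β_B = 0.745.
Transform to A's frame with the inverse velocity-addition law: u' = (u − v)/(1 − uv/c²), taking u = β_B and v = β_A.
u' = (0.745 − 0.664) / (1 − (0.664)(0.745)) = 0.0810/0.5053 = 0.1603.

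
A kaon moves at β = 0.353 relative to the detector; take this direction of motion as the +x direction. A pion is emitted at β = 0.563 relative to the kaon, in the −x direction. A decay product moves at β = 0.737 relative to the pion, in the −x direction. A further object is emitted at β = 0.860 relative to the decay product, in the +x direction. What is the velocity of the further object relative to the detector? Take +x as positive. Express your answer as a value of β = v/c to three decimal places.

β = +0.081

Apply u = (u' + v)/(1 + u'v/c²) successively, working outward toward the detector.
Start: velocity of the kaon relative to the detector = 0.3530c.
Compose with the pion (u' = -0.563 in the kaon frame): u_1 = (-0.563 + 0.353) / (1 + (-0.563)·0.353) = -0.2100/0.8013 = -0.2621.
Compose with the decay product (u' = -0.737 in the pion frame): u_2 = (-0.737 + (-0.262)) / (1 + (-0.737)·(-0.262)) = -0.9991/1.1932 = -0.8373.
Compose with the further object (u' = 0.860 in the decay product frame): u_3 = (0.860 + (-0.837)) / (1 + 0.860·(-0.837)) = 0.0227/0.2799 = 0.0809.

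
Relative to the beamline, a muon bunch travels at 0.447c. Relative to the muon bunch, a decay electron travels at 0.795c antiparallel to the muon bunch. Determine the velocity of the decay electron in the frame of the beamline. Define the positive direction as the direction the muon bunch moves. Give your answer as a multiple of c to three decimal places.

-0.540c

With v = 0.447 and u' = -0.795 (in units of c),
u = (u' + v)/(1 + u'v/c²):
u = (-0.795 + 0.447) / (1 + (-0.795)·0.447) = -0.3480/0.6446 = -0.5398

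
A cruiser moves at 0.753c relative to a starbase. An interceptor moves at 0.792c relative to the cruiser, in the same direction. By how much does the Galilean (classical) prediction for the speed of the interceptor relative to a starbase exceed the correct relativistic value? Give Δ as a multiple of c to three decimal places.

Δ = 0.577c

Galilean: u_cl = 0.792 + 0.753 = 1.5450.
Relativistic: u_rel = (0.792 + 0.753) / (1 + 0.792·0.753) = 1.5450/1.5964 = 0.9678.
Δ = 1.5450 − 0.9678 = 0.5772.
(The classical prediction exceeds c; the relativistic result does not.)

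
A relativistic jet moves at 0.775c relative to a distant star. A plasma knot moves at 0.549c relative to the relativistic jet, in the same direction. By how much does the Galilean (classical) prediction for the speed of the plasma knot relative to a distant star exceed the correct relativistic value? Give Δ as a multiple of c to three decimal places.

Δ = 0.395c

Galilean: u_cl = 0.549 + 0.775 = 1.3240.
Relativistic: u_rel = (0.549 + 0.775) / (1 + 0.549·0.775) = 1.3240/1.4255 = 0.9288.
Δ = 1.3240 − 0.9288 = 0.3952.
(The classical prediction exceeds c; the relativistic result does not.)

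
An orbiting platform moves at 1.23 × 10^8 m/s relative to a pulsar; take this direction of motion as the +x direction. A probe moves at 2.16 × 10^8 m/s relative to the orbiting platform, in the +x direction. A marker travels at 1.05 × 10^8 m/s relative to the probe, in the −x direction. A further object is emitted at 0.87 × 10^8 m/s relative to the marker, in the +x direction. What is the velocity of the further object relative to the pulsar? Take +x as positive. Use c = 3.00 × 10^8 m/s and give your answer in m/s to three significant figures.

Apply u = (u' + v)/(1 + u'v/c²) successively, working outward toward the pulsar.
(Dividing each given speed by c = 3.00 × 10^8 m/s to work in units of c.)
Start: velocity of the orbiting platform relative to the pulsar = 0.4100c.
Compose with the probe (u' = 0.720 in the orbiting platform frame): u_1 = (0.720 + 0.410) / (1 + 0.720·0.410) = 1.1300/1.2952 = 0.8725.
Compose with the marker (u' = -0.350 in the probe frame): u_2 = (-0.350 + 0.872) / (1 + (-0.350)·0.872) = 0.5225/0.6946 = 0.7521.
Compose with the further object (u' = 0.290 in the marker frame): u_3 = (0.290 + 0.752) / (1 + 0.290·0.752) = 1.0421/1.2181 = 0.8555.
So u = 0.8555 × 3.00 × 10^8 m/s.

+2.57 × 10^8 m/s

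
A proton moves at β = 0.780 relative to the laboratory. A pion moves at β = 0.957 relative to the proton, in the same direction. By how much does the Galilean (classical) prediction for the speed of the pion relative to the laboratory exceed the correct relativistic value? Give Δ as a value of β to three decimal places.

Δ = 0.742

Galilean: u_cl = 0.957 + 0.780 = 1.7370.
Relativistic: u_rel = (0.957 + 0.780) / (1 + 0.957·0.780) = 1.7370/1.7465 = 0.9946.
Δ = 1.7370 − 0.9946 = 0.7424.
(The classical prediction exceeds c; the relativistic result does not.)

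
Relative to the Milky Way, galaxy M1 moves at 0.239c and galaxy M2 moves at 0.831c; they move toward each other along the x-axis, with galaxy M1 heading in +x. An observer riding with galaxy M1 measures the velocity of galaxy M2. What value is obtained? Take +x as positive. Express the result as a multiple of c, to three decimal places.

-0.893c

β_A = 0.239, β_B = -0.831.
Transform to A's frame with the inverse velocity-addition law: u' = (u − v)/(1 − uv/c²), taking u = β_B and v = β_A.
u' = (-0.831 − 0.239) / (1 − (0.239)(-0.831)) = -1.0700/1.1986 = -0.8927.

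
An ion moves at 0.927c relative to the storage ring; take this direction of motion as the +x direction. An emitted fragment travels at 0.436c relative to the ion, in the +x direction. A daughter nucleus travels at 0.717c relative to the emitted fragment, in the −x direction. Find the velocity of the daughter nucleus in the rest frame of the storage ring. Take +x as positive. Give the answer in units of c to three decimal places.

+0.834c

Apply u = (u' + v)/(1 + u'v/c²) successively, working outward toward the storage ring.
Start: velocity of the ion relative to the storage ring = 0.9270c.
Compose with the emitted fragment (u' = 0.436 in the ion frame): u_1 = (0.436 + 0.927) / (1 + 0.436·0.927) = 1.3630/1.4042 = 0.9707.
Compose with the daughter nucleus (u' = -0.717 in the emitted fragment frame): u_2 = (-0.717 + 0.971) / (1 + (-0.717)·0.971) = 0.2537/0.3040 = 0.8344.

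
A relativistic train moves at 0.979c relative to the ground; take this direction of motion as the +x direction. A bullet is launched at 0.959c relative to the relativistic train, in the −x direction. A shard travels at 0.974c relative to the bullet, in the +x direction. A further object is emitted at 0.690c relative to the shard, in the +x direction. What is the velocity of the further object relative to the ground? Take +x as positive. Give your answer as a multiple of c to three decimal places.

Apply u = (u' + v)/(1 + u'v/c²) successively, working outward toward the ground.
Start: velocity of the relativistic train relative to the ground = 0.9790c.
Compose with the bullet (u' = -0.959 in the relativistic train frame): u_1 = (-0.959 + 0.979) / (1 + (-0.959)·0.979) = 0.0200/0.0611 = 0.3271.
Compose with the shard (u' = 0.974 in the bullet frame): u_2 = (0.974 + 0.327) / (1 + 0.974·0.327) = 1.3011/1.3186 = 0.9867.
Compose with the further object (u' = 0.690 in the shard frame): u_3 = (0.690 + 0.987) / (1 + 0.690·0.987) = 1.6767/1.6808 = 0.9976.

+0.998c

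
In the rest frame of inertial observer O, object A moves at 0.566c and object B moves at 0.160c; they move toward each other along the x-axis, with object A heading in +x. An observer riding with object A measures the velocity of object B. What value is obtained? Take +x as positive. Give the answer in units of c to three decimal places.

-0.666c

β_A = 0.566, β_B = -0.160.
Transform to A's frame with the inverse velocity-addition law: u' = (u − v)/(1 − uv/c²), taking u = β_B and v = β_A.
u' = (-0.160 − 0.566) / (1 − (0.566)(-0.160)) = -0.7260/1.0906 = -0.6657.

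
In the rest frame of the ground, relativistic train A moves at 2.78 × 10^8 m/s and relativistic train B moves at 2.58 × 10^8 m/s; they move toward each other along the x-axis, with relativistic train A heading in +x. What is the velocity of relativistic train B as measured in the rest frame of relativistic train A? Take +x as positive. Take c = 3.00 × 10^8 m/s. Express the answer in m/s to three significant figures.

β_A = 0.927, β_B = -0.860 (dividing each by c = 3.00 × 10^8 m/s).
Transform to A's frame with the inverse velocity-addition law: u' = (u − v)/(1 − uv/c²), taking u = β_B and v = β_A.
u' = (-0.860 − 0.927) / (1 − (0.927)(-0.860)) = -1.7867/1.7969 = -0.9943.
u' = -0.9943 × 3.00 × 10^8 m/s.

-2.98 × 10^8 m/s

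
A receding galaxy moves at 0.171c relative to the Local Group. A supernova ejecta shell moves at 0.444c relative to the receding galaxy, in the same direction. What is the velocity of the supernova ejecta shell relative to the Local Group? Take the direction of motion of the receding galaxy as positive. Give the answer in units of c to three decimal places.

0.572c

With v = 0.171 and u' = 0.444 (in units of c),
u = (u' + v)/(1 + u'v/c²):
u = (0.444 + 0.171) / (1 + 0.444·0.171) = 0.6150/1.0759 = 0.5716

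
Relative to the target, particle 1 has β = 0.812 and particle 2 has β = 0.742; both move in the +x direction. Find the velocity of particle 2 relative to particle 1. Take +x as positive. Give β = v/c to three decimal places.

β = -0.176

β_A = 0.812, β_B = 0.742.
Transform to A's frame with the inverse velocity-addition law: u' = (u − v)/(1 − uv/c²), taking u = β_B and v = β_A.
u' = (0.742 − 0.812) / (1 − (0.812)(0.742)) = -0.0700/0.3975 = -0.1761.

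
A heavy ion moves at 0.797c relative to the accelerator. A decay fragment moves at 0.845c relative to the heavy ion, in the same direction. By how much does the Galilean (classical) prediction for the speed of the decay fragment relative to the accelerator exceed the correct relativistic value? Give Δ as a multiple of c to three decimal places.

Δ = 0.661c

Galilean: u_cl = 0.845 + 0.797 = 1.6420.
Relativistic: u_rel = (0.845 + 0.797) / (1 + 0.845·0.797) = 1.6420/1.6735 = 0.9812.
Δ = 1.6420 − 0.9812 = 0.6608.
(The classical prediction exceeds c; the relativistic result does not.)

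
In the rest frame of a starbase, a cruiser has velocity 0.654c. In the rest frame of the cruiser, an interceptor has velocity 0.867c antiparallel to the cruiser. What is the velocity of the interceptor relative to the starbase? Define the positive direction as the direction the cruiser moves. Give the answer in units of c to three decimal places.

-0.492c

With v = 0.654 and u' = -0.867 (in units of c),
u = (u' + v)/(1 + u'v/c²):
u = (-0.867 + 0.654) / (1 + (-0.867)·0.654) = -0.2130/0.4330 = -0.4919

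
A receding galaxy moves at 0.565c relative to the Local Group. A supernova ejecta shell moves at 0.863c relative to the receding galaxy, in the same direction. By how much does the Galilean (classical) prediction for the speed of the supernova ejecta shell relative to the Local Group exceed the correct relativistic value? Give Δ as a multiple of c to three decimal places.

Galilean: u_cl = 0.863 + 0.565 = 1.4280.
Relativistic: u_rel = (0.863 + 0.565) / (1 + 0.863·0.565) = 1.4280/1.4876 = 0.9599.
Δ = 1.4280 − 0.9599 = 0.4681.
(The classical prediction exceeds c; the relativistic result does not.)

Δ = 0.468c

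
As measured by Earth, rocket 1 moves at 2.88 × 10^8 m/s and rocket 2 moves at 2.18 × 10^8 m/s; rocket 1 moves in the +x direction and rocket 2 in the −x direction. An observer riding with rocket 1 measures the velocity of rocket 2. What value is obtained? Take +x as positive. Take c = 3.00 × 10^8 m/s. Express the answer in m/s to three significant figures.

β_A = 0.960, β_B = -0.727 (dividing each by c = 3.00 × 10^8 m/s).
Transform to A's frame with the inverse velocity-addition law: u' = (u − v)/(1 − uv/c²), taking u = β_B and v = β_A.
u' = (-0.727 − 0.960) / (1 − (0.960)(-0.727)) = -1.6867/1.6976 = -0.9936.
u' = -0.9936 × 3.00 × 10^8 m/s.

-2.98 × 10^8 m/s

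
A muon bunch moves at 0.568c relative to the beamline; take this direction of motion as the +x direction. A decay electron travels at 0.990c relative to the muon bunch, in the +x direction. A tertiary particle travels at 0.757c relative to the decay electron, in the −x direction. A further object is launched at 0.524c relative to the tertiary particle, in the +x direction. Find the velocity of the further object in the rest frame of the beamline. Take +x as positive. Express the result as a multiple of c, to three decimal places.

Apply u = (u' + v)/(1 + u'v/c²) successively, working outward toward the beamline.
Start: velocity of the muon bunch relative to the beamline = 0.5680c.
Compose with the decay electron (u' = 0.990 in the muon bunch frame): u_1 = (0.990 + 0.568) / (1 + 0.990·0.568) = 1.5580/1.5623 = 0.9972.
Compose with the tertiary particle (u' = -0.757 in the decay electron frame): u_2 = (-0.757 + 0.997) / (1 + (-0.757)·0.997) = 0.2402/0.2451 = 0.9802.
Compose with the further object (u' = 0.524 in the tertiary particle frame): u_3 = (0.524 + 0.980) / (1 + 0.524·0.980) = 1.5042/1.5136 = 0.9938.

+0.994c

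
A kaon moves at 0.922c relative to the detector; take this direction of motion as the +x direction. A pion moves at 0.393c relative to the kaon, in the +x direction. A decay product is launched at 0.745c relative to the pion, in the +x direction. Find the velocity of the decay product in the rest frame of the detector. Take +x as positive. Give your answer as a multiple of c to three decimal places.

0.995c

Apply u = (u' + v)/(1 + u'v/c²) successively, working outward toward the detector.
Start: velocity of the kaon relative to the detector = 0.9220c.
Compose with the pion (u' = 0.393 in the kaon frame): u_1 = (0.393 + 0.922) / (1 + 0.393·0.922) = 1.3150/1.3623 = 0.9652.
Compose with the decay product (u' = 0.745 in the pion frame): u_2 = (0.745 + 0.965) / (1 + 0.745·0.965) = 1.7102/1.7191 = 0.9948.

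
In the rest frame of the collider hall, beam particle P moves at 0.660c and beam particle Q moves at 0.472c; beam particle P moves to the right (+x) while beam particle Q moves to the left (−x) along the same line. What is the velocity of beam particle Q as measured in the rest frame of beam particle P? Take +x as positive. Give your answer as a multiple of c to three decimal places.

β_A = 0.660, β_B = -0.472.
Transform to A's frame with the inverse velocity-addition law: u' = (u − v)/(1 − uv/c²), taking u = β_B and v = β_A.
u' = (-0.472 − 0.660) / (1 − (0.660)(-0.472)) = -1.1320/1.3115 = -0.8631.

-0.863c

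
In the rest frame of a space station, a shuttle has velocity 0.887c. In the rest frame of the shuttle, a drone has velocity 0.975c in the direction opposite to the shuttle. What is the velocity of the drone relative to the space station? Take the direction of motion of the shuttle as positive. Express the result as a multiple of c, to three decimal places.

-0.651c

With v = 0.887 and u' = -0.975 (in units of c),
u = (u' + v)/(1 + u'v/c²):
u = (-0.975 + 0.887) / (1 + (-0.975)·0.887) = -0.0880/0.1352 = -0.6510
(Galilean addition would give -0.088c.)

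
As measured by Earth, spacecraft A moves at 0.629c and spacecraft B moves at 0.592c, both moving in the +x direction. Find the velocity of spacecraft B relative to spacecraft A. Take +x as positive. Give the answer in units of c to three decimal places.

β_A = 0.629, β_B = 0.592.
Transform to A's frame with the inverse velocity-addition law: u' = (u − v)/(1 − uv/c²), taking u = β_B and v = β_A.
u' = (0.592 − 0.629) / (1 − (0.629)(0.592)) = -0.0370/0.6276 = -0.0590.

-0.059c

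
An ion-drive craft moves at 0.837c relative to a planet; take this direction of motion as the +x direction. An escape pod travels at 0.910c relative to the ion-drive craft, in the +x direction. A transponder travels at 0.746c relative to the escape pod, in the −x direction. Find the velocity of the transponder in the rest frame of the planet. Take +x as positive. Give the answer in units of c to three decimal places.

+0.944c

Apply u = (u' + v)/(1 + u'v/c²) successively, working outward toward the planet.
Start: velocity of the ion-drive craft relative to the planet = 0.8370c.
Compose with the escape pod (u' = 0.910 in the ion-drive craft frame): u_1 = (0.910 + 0.837) / (1 + 0.910·0.837) = 1.7470/1.7617 = 0.9917.
Compose with the transponder (u' = -0.746 in the escape pod frame): u_2 = (-0.746 + 0.992) / (1 + (-0.746)·0.992) = 0.2457/0.2602 = 0.9441.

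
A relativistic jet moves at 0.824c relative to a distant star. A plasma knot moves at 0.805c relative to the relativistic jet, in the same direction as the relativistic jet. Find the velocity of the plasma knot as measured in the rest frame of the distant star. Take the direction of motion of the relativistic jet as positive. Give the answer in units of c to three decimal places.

0.979c

With v = 0.824 and u' = 0.805 (in units of c),
u = (u' + v)/(1 + u'v/c²):
u = (0.805 + 0.824) / (1 + 0.805·0.824) = 1.6290/1.6633 = 0.9794
(Galilean addition would give +1.629c, exceeding c.)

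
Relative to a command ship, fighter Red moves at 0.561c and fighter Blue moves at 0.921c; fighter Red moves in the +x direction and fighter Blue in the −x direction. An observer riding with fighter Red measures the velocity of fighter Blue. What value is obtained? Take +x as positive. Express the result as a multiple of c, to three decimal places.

-0.977c

β_A = 0.561, β_B = -0.921.
Transform to A's frame with the inverse velocity-addition law: u' = (u − v)/(1 − uv/c²), taking u = β_B and v = β_A.
u' = (-0.921 − 0.561) / (1 − (0.561)(-0.921)) = -1.4820/1.5167 = -0.9771.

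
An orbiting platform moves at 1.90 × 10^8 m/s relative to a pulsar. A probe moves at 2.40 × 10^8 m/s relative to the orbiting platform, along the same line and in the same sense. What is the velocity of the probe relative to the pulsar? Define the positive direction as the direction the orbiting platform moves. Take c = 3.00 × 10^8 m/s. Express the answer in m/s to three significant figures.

In units of c (dividing by 3.00 × 10^8 m/s): v = 0.633, u' = 0.800.
u = (u' + v)/(1 + u'v/c²):
u = (0.800 + 0.633) / (1 + 0.800·0.633) = 1.4333/1.5067 = 0.9513
Converting back: u = 0.9513 × 3.00 × 10^8 m/s.

2.85 × 10^8 m/s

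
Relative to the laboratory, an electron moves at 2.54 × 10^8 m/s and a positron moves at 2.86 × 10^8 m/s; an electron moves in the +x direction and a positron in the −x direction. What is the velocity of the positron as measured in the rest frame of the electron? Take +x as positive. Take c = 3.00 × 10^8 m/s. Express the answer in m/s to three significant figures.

β_A = 0.847, β_B = -0.953 (dividing each by c = 3.00 × 10^8 m/s).
Transform to A's frame with the inverse velocity-addition law: u' = (u − v)/(1 − uv/c²), taking u = β_B and v = β_A.
u' = (-0.953 − 0.847) / (1 − (0.847)(-0.953)) = -1.8000/1.8072 = -0.9960.
u' = -0.9960 × 3.00 × 10^8 m/s.

-2.99 × 10^8 m/s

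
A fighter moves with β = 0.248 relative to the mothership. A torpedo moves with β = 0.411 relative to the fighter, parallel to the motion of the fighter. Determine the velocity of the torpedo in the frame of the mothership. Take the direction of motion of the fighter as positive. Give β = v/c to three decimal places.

With v = 0.248 and u' = 0.411 (in units of c),
u = (u' + v)/(1 + u'v/c²):
u = (0.411 + 0.248) / (1 + 0.411·0.248) = 0.6590/1.1019 = 0.5980

β = 0.598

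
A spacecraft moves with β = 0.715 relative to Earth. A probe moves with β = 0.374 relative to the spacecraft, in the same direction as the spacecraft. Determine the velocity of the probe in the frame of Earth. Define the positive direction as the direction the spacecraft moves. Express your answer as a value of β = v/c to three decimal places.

With v = 0.715 and u' = 0.374 (in units of c),
u = (u' + v)/(1 + u'v/c²):
u = (0.374 + 0.715) / (1 + 0.374·0.715) = 1.0890/1.2674 = 0.8592
(Galilean addition would give +1.089c, exceeding c.)

β = 0.859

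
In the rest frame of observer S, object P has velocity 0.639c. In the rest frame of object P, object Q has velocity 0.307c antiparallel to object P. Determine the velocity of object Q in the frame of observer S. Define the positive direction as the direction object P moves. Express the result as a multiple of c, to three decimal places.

+0.413c

With v = 0.639 and u' = -0.307 (in units of c),
u = (u' + v)/(1 + u'v/c²):
u = (-0.307 + 0.639) / (1 + (-0.307)·0.639) = 0.3320/0.8038 = 0.4130
(Galilean addition would give +0.332c.)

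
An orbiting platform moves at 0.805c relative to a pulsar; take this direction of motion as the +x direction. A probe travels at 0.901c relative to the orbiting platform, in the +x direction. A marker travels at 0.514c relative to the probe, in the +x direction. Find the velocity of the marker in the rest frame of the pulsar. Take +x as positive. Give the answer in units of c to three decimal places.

0.996c

Apply u = (u' + v)/(1 + u'v/c²) successively, working outward toward the pulsar.
Start: velocity of the orbiting platform relative to the pulsar = 0.8050c.
Compose with the probe (u' = 0.901 in the orbiting platform frame): u_1 = (0.901 + 0.805) / (1 + 0.901·0.805) = 1.7060/1.7253 = 0.9888.
Compose with the marker (u' = 0.514 in the probe frame): u_2 = (0.514 + 0.989) / (1 + 0.514·0.989) = 1.5028/1.5082 = 0.9964.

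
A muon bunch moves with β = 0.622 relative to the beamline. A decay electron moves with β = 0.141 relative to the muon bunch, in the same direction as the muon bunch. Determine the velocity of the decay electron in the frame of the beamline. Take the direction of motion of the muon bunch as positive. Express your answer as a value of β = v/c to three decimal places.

β = 0.701

With v = 0.622 and u' = 0.141 (in units of c),
u = (u' + v)/(1 + u'v/c²):
u = (0.141 + 0.622) / (1 + 0.141·0.622) = 0.7630/1.0877 = 0.7015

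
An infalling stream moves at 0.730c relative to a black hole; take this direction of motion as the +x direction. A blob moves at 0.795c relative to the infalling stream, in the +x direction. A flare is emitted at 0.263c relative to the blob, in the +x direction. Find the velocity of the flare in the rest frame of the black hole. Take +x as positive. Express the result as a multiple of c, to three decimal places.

Apply u = (u' + v)/(1 + u'v/c²) successively, working outward toward the black hole.
Start: velocity of the infalling stream relative to the black hole = 0.7300c.
Compose with the blob (u' = 0.795 in the infalling stream frame): u_1 = (0.795 + 0.730) / (1 + 0.795·0.730) = 1.5250/1.5803 = 0.9650.
Compose with the flare (u' = 0.263 in the blob frame): u_2 = (0.263 + 0.965) / (1 + 0.263·0.965) = 1.2280/1.2538 = 0.9794.

0.979c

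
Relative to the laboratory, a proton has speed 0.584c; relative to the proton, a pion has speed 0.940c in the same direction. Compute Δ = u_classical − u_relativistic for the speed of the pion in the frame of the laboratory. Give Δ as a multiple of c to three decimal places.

Galilean: u_cl = 0.940 + 0.584 = 1.5240.
Relativistic: u_rel = (0.940 + 0.584) / (1 + 0.940·0.584) = 1.5240/1.5490 = 0.9839.
Δ = 1.5240 − 0.9839 = 0.5401.
(The classical prediction exceeds c; the relativistic result does not.)

Δ = 0.540c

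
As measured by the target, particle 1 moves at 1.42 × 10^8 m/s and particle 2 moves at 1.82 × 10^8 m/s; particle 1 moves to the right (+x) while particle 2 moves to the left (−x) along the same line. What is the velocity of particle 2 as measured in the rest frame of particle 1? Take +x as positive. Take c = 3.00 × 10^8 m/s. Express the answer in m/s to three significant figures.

β_A = 0.473, β_B = -0.607 (dividing each by c = 3.00 × 10^8 m/s).
Transform to A's frame with the inverse velocity-addition law: u' = (u − v)/(1 − uv/c²), taking u = β_B and v = β_A.
u' = (-0.607 − 0.473) / (1 − (0.473)(-0.607)) = -1.0800/1.2872 = -0.8391.
u' = -0.8391 × 3.00 × 10^8 m/s.

-2.52 × 10^8 m/s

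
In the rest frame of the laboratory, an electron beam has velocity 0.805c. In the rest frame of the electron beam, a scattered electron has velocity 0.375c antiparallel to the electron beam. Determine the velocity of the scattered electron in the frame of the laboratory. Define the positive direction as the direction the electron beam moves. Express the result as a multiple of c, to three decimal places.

With v = 0.805 and u' = -0.375 (in units of c),
u = (u' + v)/(1 + u'v/c²):
u = (-0.375 + 0.805) / (1 + (-0.375)·0.805) = 0.4300/0.6981 = 0.6159
(Galilean addition would give +0.430c.)

+0.616c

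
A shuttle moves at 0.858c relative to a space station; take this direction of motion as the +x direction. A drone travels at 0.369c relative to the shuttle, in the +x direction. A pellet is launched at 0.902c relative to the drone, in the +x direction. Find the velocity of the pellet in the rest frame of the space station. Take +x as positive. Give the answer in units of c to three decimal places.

0.996c

Apply u = (u' + v)/(1 + u'v/c²) successively, working outward toward the space station.
Start: velocity of the shuttle relative to the space station = 0.8580c.
Compose with the drone (u' = 0.369 in the shuttle frame): u_1 = (0.369 + 0.858) / (1 + 0.369·0.858) = 1.2270/1.3166 = 0.9319.
Compose with the pellet (u' = 0.902 in the drone frame): u_2 = (0.902 + 0.932) / (1 + 0.902·0.932) = 1.8339/1.8406 = 0.9964.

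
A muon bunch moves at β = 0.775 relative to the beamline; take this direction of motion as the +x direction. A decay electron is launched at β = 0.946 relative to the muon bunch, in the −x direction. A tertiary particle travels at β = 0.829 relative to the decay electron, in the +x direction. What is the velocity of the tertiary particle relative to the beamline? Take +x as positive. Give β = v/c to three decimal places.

β = +0.401

Apply u = (u' + v)/(1 + u'v/c²) successively, working outward toward the beamline.
Start: velocity of the muon bunch relative to the beamline = 0.7750c.
Compose with the decay electron (u' = -0.946 in the muon bunch frame): u_1 = (-0.946 + 0.775) / (1 + (-0.946)·0.775) = -0.1710/0.2668 = -0.6408.
Compose with the tertiary particle (u' = 0.829 in the decay electron frame): u_2 = (0.829 + (-0.641)) / (1 + 0.829·(-0.641)) = 0.1882/0.4688 = 0.4015.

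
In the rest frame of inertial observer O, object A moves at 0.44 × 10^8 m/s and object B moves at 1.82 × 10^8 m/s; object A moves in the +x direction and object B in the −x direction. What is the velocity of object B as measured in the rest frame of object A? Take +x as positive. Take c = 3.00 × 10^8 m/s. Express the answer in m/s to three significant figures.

-2.08 × 10^8 m/s

β_A = 0.147, β_B = -0.607 (dividing each by c = 3.00 × 10^8 m/s).
Transform to A's frame with the inverse velocity-addition law: u' = (u − v)/(1 − uv/c²), taking u = β_B and v = β_A.
u' = (-0.607 − 0.147) / (1 − (0.147)(-0.607)) = -0.7533/1.0890 = -0.6918.
u' = -0.6918 × 3.00 × 10^8 m/s.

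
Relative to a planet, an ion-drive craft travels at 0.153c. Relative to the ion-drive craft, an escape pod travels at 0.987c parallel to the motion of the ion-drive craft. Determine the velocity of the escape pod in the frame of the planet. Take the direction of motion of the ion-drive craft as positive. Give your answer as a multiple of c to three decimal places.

0.990c

With v = 0.153 and u' = 0.987 (in units of c),
u = (u' + v)/(1 + u'v/c²):
u = (0.987 + 0.153) / (1 + 0.987·0.153) = 1.1400/1.1510 = 0.9904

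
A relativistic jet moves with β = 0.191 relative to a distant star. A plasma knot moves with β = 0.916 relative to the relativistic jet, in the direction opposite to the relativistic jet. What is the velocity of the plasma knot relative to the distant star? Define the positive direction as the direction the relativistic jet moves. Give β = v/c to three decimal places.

β = -0.879

With v = 0.191 and u' = -0.916 (in units of c),
u = (u' + v)/(1 + u'v/c²):
u = (-0.916 + 0.191) / (1 + (-0.916)·0.191) = -0.7250/0.8250 = -0.8787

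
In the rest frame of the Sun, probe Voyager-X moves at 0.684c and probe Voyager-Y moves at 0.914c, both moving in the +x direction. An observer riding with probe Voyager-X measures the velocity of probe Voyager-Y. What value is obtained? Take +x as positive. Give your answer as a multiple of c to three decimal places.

+0.614c

β_A = 0.684, β_B = 0.914.
Transform to A's frame with the inverse velocity-addition law: u' = (u − v)/(1 − uv/c²), taking u = β_B and v = β_A.
u' = (0.914 − 0.684) / (1 − (0.684)(0.914)) = 0.2300/0.3748 = 0.6136.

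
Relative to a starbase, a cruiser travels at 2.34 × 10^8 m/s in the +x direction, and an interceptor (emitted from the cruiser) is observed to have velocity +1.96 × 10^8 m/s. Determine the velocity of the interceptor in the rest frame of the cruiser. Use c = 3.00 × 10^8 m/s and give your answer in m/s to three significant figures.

-7.75 × 10^7 m/s

v = 0.780c, u = 0.653c.
Invert the composition law: u' = (u − v)/(1 − uv/c²).
u' = (0.653 − 0.780) / (1 − (0.653)(0.780)) = -0.1267/0.4904 = -0.2583.
u' = -0.2583 × 3.00 × 10^8 m/s.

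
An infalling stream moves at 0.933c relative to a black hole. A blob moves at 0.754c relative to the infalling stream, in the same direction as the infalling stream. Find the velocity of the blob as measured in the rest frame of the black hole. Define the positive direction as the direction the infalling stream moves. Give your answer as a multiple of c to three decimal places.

0.990c

With v = 0.933 and u' = 0.754 (in units of c),
u = (u' + v)/(1 + u'v/c²):
u = (0.754 + 0.933) / (1 + 0.754·0.933) = 1.6870/1.7035 = 0.9903
(Galilean addition would give +1.687c, exceeding c.)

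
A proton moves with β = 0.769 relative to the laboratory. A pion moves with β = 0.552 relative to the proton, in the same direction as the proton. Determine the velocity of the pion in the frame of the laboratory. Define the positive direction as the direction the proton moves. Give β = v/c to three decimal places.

With v = 0.769 and u' = 0.552 (in units of c),
u = (u' + v)/(1 + u'v/c²):
u = (0.552 + 0.769) / (1 + 0.552·0.769) = 1.3210/1.4245 = 0.9274

β = 0.927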